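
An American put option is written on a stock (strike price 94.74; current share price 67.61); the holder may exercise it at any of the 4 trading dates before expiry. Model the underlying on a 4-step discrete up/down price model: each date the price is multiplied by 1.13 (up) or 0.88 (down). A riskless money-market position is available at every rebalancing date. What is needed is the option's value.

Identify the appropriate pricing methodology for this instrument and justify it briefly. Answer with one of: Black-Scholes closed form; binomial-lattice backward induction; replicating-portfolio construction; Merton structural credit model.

framework: binomial-lattice backward induction

Key observation: early exercise of the strike-94.74 put must be checked at each of the 4 dates (spot 67.61), which forces a node-by-node comparison of intrinsic and continuation value backward from expiry.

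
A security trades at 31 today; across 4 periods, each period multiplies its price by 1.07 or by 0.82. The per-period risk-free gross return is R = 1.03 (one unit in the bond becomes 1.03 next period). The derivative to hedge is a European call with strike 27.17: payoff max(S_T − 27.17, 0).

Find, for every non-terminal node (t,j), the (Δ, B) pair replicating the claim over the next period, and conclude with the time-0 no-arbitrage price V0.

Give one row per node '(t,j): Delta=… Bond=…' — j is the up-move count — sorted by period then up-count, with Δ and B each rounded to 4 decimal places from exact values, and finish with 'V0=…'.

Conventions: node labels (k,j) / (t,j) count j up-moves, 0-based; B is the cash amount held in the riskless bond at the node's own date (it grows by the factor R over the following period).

(0,0): Delta=0.8233 Bond=-18.2270
(1,0): Delta=0.4156 Bond=-8.4096
(1,1): Delta=0.8828 Bond=-20.7480
(2,0): Delta=0.0000 Bond=0.0000
(2,1): Delta=0.4762 Bond=-10.3118
(2,2): Delta=0.9421 Bond=-23.4768
(3,0): Delta=0.0000 Bond=0.0000
(3,1): Delta=0.0000 Bond=0.0000
(3,2): Delta=0.5457 Bond=-12.6442
(3,3): Delta=1.0000 Bond=-26.3786
V0=7.2943

Risk-neutral probability p* = (R−d)/(u−d) = (1.03−0.82)/(1.07−0.82) = 0.8400.
Terminal payoffs: V(4,0)=0.0000, V(4,1)=0.0000, V(4,2)=0.0000, V(4,3)=3.9706, V(4,4)=13.4647
  t=3,j=0: stock 17.0924 → up 18.2889 (V=0.0000), down 14.0158 (V=0.0000). Price 0.0000; hedge Δ=0.0000, bond B=0.0000.
  t=3,j=1: stock 22.3035 → up 23.8648 (V=0.0000), down 18.2889 (V=0.0000). Price 0.0000; hedge Δ=0.0000, bond B=0.0000.
  t=3,j=2: stock 29.1034 → up 31.1406 (V=3.9706), down 23.8648 (V=0.0000). Price 3.2382; hedge Δ=0.5457, bond B=-12.6442.
  t=3,j=3: stock 37.9763 → up 40.6347 (V=13.4647), down 31.1406 (V=3.9706). Price 11.5977; hedge Δ=1.0000, bond B=-26.3786.
  t=2,j=0: stock 20.8444 → up 22.3035 (V=0.0000), down 17.0924 (V=0.0000). Price 0.0000; hedge Δ=0.0000, bond B=0.0000.
  t=2,j=1: stock 27.1994 → up 29.1034 (V=3.2382), down 22.3035 (V=0.0000). Price 2.6408; hedge Δ=0.4762, bond B=-10.3118.
  t=2,j=2: stock 35.4919 → up 37.9763 (V=11.5977), down 29.1034 (V=3.2382). Price 9.9613; hedge Δ=0.9421, bond B=-23.4768.
  t=1,j=0: stock 25.4200 → up 27.1994 (V=2.6408), down 20.8444 (V=0.0000). Price 2.1537; hedge Δ=0.4156, bond B=-8.4096.
  t=1,j=1: stock 33.1700 → up 35.4919 (V=9.9613), down 27.1994 (V=2.6408). Price 8.5340; hedge Δ=0.8828, bond B=-20.7480.
  t=0,j=0: stock 31.0000 → up 33.1700 (V=8.5340), down 25.4200 (V=2.1537). Price 7.2943; hedge Δ=0.8233, bond B=-18.2270.
As a check, the time-0 holding Δ(0,0)·S0 + B(0,0) comes to 7.2943 — exactly V0.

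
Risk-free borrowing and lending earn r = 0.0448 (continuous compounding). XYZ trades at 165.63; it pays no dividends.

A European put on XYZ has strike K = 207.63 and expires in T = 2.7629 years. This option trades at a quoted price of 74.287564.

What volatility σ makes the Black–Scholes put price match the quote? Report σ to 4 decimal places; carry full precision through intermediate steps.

At σ = 0.5841 the Black–Scholes value reproduces the quote:
σ√T = 0.5841·√2.7629 = 0.970889
d₁ = (ln(S/K) + (r+σ²/2)T) / (σ√T) = (ln(165.63/207.63) + (0.0448+0.5841²/2)·2.7629) / 0.970889 = (-0.226001 + 0.595091) / 0.970889 = 0.380156
d₂ = d₁ − σ√T = 0.380156 − 0.970889 = -0.590733
e^{−rT} = 0.883576
N(−d₁) = 0.351915,  N(−d₂) = 0.722650
V = K·e^{−rT}·N(−d₂) − S·N(−d₁) = 132.575190 − 58.287626 = 74.287564 (equal to the quote); since ∂V/∂σ > 0 for all σ, the implied volatility is unique

sigma = 0.5841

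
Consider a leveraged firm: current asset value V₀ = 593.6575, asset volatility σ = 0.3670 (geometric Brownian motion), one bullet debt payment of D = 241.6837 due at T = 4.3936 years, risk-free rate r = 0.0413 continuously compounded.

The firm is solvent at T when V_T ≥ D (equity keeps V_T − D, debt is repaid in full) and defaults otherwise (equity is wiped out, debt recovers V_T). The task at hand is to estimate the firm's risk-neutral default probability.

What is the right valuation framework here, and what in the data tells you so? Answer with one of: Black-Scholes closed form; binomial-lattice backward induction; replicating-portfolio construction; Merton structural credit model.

Key observation: assets follow a GBM and default happens iff V_T < 241.6837; valuing claims on that split (equity as a call, risky debt as the residual) is the structural model's definition.

framework: Merton structural credit model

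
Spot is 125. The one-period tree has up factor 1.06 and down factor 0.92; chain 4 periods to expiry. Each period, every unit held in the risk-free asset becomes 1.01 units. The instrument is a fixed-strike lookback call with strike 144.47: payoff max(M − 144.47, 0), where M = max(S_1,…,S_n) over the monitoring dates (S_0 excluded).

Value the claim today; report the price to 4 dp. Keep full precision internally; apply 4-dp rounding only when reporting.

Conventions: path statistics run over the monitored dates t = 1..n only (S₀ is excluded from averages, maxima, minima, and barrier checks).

price = 2.5912

With p* = (R−d)/(u−d) = 0.6429, sum probability × payoff across the paths and divide by R^4.
Enumerate all 2^4 = 16 price paths (U = up ×1.06, D = down ×0.92); each path with k up-moves has probability p*^k·(1−p*)^(4−k).
DDDD: M=115.0000, payoff=0.0000, prob=0.016269
UDDD: M=132.5000, payoff=0.0000, prob=0.029285
DUDD: M=121.9000, payoff=0.0000, prob=0.029285
UUDD: M=140.4500, payoff=0.0000, prob=0.052712
DDUD: M=115.0000, payoff=0.0000, prob=0.029285
UDUD: M=132.5000, payoff=0.0000, prob=0.052712
DUUD: M=129.2140, payoff=0.0000, prob=0.052712
UUUD: M=148.8770, payoff=4.4070, prob=0.094882
DDDU: M=115.0000, payoff=0.0000, prob=0.029285
UDDU: M=132.5000, payoff=0.0000, prob=0.052712
DUDU: M=121.9000, payoff=0.0000, prob=0.052712
UUDU: M=140.4500, payoff=0.0000, prob=0.094882
DDUU: M=118.8769, payoff=0.0000, prob=0.052712
UDUU: M=136.9668, payoff=0.0000, prob=0.094882
DUUU: M=136.9668, payoff=0.0000, prob=0.094882
UUUU: M=157.8096, payoff=13.3396, prob=0.170788
Price = Σ prob·payoff / R^4 = 2.696396 / 1.040604 = 2.5912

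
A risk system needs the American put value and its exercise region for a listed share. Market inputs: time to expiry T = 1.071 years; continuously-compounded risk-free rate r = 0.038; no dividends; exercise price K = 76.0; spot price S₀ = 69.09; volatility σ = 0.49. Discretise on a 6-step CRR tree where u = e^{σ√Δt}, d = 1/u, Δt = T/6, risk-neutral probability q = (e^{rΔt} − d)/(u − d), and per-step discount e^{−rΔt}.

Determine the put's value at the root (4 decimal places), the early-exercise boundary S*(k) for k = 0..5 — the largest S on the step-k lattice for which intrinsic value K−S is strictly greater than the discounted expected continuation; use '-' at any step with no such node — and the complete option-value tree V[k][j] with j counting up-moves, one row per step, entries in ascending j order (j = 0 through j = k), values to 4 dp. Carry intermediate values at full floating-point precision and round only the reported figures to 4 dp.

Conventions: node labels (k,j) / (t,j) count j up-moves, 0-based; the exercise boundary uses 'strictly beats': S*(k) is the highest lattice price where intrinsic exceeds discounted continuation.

price = 16.9832
boundary = - - - 37.1271 45.6666 56.1703
tree:
16.9832
23.2527 10.0113
30.7177 14.9958 4.4174
38.8729 21.7753 7.4075 1.0383
45.8156 30.3334 12.2378 1.9530 0.0000
51.4600 38.8729 19.8297 3.6736 0.0000 0.0000
56.0490 45.8156 30.3334 6.9100 0.0000 0.0000 0.0000

Δt=0.17850, u=1.23001, d=0.81300, q=0.46475, disc=e^(-rΔt)=0.99324
k=6 terminal: V=max(K-S,0) → 56.0490 45.8156 30.3334 6.9100 0.0000 0.0000 0.0000
k=5: j=0 S=24.5400 intr=51.4600 cont=50.9463 V=51.4600[EX]; j=1 S=37.1271 intr=38.8729 cont=38.3592 V=38.8729[EX]; j=2 S=56.1703 intr=19.8297 cont=19.3159 V=19.8297[EX]; j=3 S=84.9813 intr=0.0000 cont=3.6736 V=3.6736[hold]; j=4 S=128.5701 intr=0.0000 cont=0.0000 V=0.0000[hold]; j=5 S=194.5165 intr=0.0000 cont=0.0000 V=0.0000[hold]  S*(5)=56.1703
k=4: j=0 S=30.1844 intr=45.8156 cont=45.3019 V=45.8156[EX]; j=1 S=45.6666 intr=30.3334 cont=29.8196 V=30.3334[EX]; j=2 S=69.0900 intr=6.9100 cont=12.2378 V=12.2378[hold]; j=3 S=104.5278 intr=0.0000 cont=1.9530 V=1.9530[hold]; j=4 S=158.1423 intr=0.0000 cont=0.0000 V=0.0000[hold]  S*(4)=45.6666
k=3: j=0 S=37.1271 intr=38.8729 cont=38.3592 V=38.8729[EX]; j=1 S=56.1703 intr=19.8297 cont=21.7753 V=21.7753[hold]; j=2 S=84.9813 intr=0.0000 cont=7.4075 V=7.4075[hold]; j=3 S=128.5701 intr=0.0000 cont=1.0383 V=1.0383[hold]  S*(3)=37.1271
k=2: j=0 S=45.6666 intr=30.3334 cont=30.7177 V=30.7177[hold]; j=1 S=69.0900 intr=6.9100 cont=14.9958 V=14.9958[hold]; j=2 S=104.5278 intr=0.0000 cont=4.4174 V=4.4174[hold]  S*(2)=-
k=1: j=0 S=56.1703 intr=19.8297 cont=23.2527 V=23.2527[hold]; j=1 S=84.9813 intr=0.0000 cont=10.0113 V=10.0113[hold]  S*(1)=-
k=0: j=0 S=69.0900 intr=6.9100 cont=16.9832 V=16.9832[hold]  S*(0)=-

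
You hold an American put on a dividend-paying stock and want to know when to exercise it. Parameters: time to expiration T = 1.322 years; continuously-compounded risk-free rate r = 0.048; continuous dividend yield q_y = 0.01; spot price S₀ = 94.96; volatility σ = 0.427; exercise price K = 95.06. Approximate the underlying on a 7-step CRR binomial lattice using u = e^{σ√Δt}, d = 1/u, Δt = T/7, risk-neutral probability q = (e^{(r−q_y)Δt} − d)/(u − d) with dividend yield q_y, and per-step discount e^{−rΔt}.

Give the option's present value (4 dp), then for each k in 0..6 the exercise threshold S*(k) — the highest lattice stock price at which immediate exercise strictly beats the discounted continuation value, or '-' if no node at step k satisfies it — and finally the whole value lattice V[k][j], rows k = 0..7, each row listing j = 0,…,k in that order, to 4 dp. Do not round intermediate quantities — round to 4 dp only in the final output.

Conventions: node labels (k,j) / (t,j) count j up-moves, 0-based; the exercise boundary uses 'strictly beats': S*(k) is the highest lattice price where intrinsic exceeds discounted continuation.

Δt=0.18886  u=1.20390  d=0.83064  q=0.47304  discount=0.99098
step 7 (expiry): payoffs max(K−S,0) = 69.1532 57.5115 40.6383 16.1829 0.0000 0.0000 0.0000 0.0000
step 6: (k=6,j=0): S=31.1891, K−S=63.8709, hold=63.0719 ⇒ V=63.8709 exercise | (k=6,j=1): S=45.2046, K−S=49.8554, hold=49.0829 ⇒ V=49.8554 exercise | (k=6,j=2): S=65.5181, K−S=29.5419, hold=28.8076 ⇒ V=29.5419 exercise | (k=6,j=3): S=94.9600, K−S=0.1000, hold=8.4508 ⇒ V=8.4508 continue | (k=6,j=4): S=137.6321, K−S=0.0000, hold=0.0000 ⇒ V=0.0000 continue | (k=6,j=5): S=199.4798, K−S=0.0000, hold=0.0000 ⇒ V=0.0000 continue | (k=6,j=6): S=289.1200, K−S=0.0000, hold=0.0000 ⇒ V=0.0000 continue  boundary S*=65.5181
step 5: (k=5,j=0): S=37.5485, K−S=57.5115, hold=56.7245 ⇒ V=57.5115 exercise | (k=5,j=1): S=54.4217, K−S=40.6383, hold=39.8832 ⇒ V=40.6383 exercise | (k=5,j=2): S=78.8771, K−S=16.1829, hold=19.3884 ⇒ V=19.3884 continue | (k=5,j=3): S=114.3221, K−S=0.0000, hold=4.4131 ⇒ V=4.4131 continue | (k=5,j=4): S=165.6950, K−S=0.0000, hold=0.0000 ⇒ V=0.0000 continue | (k=5,j=5): S=240.1533, K−S=0.0000, hold=0.0000 ⇒ V=0.0000 continue  boundary S*=54.4217
step 4: (k=4,j=0): S=45.2046, K−S=49.8554, hold=49.0829 ⇒ V=49.8554 exercise | (k=4,j=1): S=65.5181, K−S=29.5419, hold=30.3103 ⇒ V=30.3103 continue | (k=4,j=2): S=94.9600, K−S=0.1000, hold=12.1935 ⇒ V=12.1935 continue | (k=4,j=3): S=137.6321, K−S=0.0000, hold=2.3045 ⇒ V=2.3045 continue | (k=4,j=4): S=199.4798, K−S=0.0000, hold=0.0000 ⇒ V=0.0000 continue  boundary S*=45.2046
step 3: (k=3,j=0): S=54.4217, K−S=40.6383, hold=40.2434 ⇒ V=40.6383 exercise | (k=3,j=1): S=78.8771, K−S=16.1829, hold=21.5442 ⇒ V=21.5442 continue | (k=3,j=2): S=114.3221, K−S=0.0000, hold=7.4478 ⇒ V=7.4478 continue | (k=3,j=3): S=165.6950, K−S=0.0000, hold=1.2034 ⇒ V=1.2034 continue  boundary S*=54.4217
step 2: (k=2,j=0): S=65.5181, K−S=29.5419, hold=31.3209 ⇒ V=31.3209 continue | (k=2,j=1): S=94.9600, K−S=0.1000, hold=14.7418 ⇒ V=14.7418 continue | (k=2,j=2): S=137.6321, K−S=0.0000, hold=4.4534 ⇒ V=4.4534 continue  boundary S*=-
step 1: (k=1,j=0): S=78.8771, K−S=16.1829, hold=23.2665 ⇒ V=23.2665 continue | (k=1,j=1): S=114.3221, K−S=0.0000, hold=9.7859 ⇒ V=9.7859 continue  boundary S*=-
step 0: (k=0,j=0): S=94.9600, K−S=0.1000, hold=16.7373 ⇒ V=16.7373 continue  boundary S*=-

price = 16.7373
boundary = - - - 54.4217 45.2046 54.4217 65.5181
tree:
16.7373
23.2665 9.7859
31.3209 14.7418 4.4534
40.6383 21.5442 7.4478 1.2034
49.8554 30.3103 12.1935 2.3045 0.0000
57.5115 40.6383 19.3884 4.4131 0.0000 0.0000
63.8709 49.8554 29.5419 8.4508 0.0000 0.0000 0.0000
69.1532 57.5115 40.6383 16.1829 0.0000 0.0000 0.0000 0.0000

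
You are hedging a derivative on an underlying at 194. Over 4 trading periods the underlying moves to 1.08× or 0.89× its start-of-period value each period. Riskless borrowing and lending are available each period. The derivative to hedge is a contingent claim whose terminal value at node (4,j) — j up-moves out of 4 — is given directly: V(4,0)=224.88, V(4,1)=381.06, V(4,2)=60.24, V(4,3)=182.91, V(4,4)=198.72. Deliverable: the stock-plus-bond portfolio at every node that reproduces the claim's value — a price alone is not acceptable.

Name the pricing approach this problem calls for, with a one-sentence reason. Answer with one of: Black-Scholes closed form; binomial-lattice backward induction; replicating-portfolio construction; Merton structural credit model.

framework: replicating-portfolio construction

Key observation: what is demanded is not a single number but the (Δ, B) position at each node of the 1.08/0.89 tree starting at 194; constructing those positions is the replicating-portfolio method.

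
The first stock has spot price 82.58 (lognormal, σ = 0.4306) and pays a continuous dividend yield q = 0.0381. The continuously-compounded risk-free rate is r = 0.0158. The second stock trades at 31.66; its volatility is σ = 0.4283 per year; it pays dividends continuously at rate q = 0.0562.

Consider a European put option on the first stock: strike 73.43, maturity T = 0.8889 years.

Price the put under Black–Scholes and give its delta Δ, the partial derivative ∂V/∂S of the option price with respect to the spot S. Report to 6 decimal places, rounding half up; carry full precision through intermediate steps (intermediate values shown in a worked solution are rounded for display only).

price = 8.878990
Δ = -0.317782

σ√T = 0.4306·√0.8889 = 0.405976
d₁ = (ln(S/K) + (r−q+σ²/2)T) / (σ√T) = (ln(82.58/73.43) + (0.0158−0.0381+0.4306²/2)·0.8889) / 0.405976 = (0.117435 + 0.062586) / 0.405976 = 0.443427
d₂ = d₁ − σ√T = 0.443427 − 0.405976 = 0.037451
e^{−rT} = 0.986054
e^{−qT} = 0.966700
N(−d₁) = 0.328728,  N(−d₂) = 0.485063
Put price V = K·e^{−rT}·N(−d₂) − S·e^{−qT}·N(−d₁) = 35.121410 − 26.242419 = 8.878990
Δ = −e^{−qT}·N(−d₁) = -0.317782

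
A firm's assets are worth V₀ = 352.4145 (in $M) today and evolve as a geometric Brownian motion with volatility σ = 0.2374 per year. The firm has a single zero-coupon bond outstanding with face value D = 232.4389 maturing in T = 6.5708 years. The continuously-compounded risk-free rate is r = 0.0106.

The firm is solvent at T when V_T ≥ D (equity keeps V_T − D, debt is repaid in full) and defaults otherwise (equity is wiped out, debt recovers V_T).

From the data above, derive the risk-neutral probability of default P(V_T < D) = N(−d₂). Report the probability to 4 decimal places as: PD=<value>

PD=0.3106

Apply the equity-as-call identities (strike 232.4389, horizon 6.5708 years):
d₁ = [ln(V₀/D) + (r + σ²/2)T] / (σ√T)
   = [ln(352.4145/232.4389) + (0.0106 + 0.5·0.2374²)·6.5708] / (0.2374·√6.5708)
   = [0.416181 + 0.254812] / 0.608541 = 1.102624
d₂ = d₁ − σ√T = 1.102624 − 0.608541 = 0.494083
risk-neutral PD = N(−d₂) = N(-0.494083) = 0.310624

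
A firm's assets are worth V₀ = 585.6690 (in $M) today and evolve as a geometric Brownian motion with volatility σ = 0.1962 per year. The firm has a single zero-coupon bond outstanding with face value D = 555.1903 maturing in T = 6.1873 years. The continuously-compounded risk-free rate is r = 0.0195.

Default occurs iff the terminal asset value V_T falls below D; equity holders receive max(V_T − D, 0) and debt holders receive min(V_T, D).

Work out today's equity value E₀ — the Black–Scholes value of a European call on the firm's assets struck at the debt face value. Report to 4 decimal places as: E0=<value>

E0=157.0684

Equity is a call on the firm's assets struck at D = 555.1903:
d₁ = [ln(V₀/D) + (r + σ²/2)T] / (σ√T)
   = [ln(585.6690/555.1903) + (0.0195 + 0.5·0.1962²)·6.1873] / (0.1962·√6.1873)
   = [0.053444 + 0.239741] / 0.488033 = 0.600747
d₂ = d₁ − σ√T = 0.600747 − 0.488033 = 0.112713
N(d₁) = 0.725996,  N(d₂) = 0.544871,  e^(−rT) = 0.886342
E₀ = V₀·N(d₁) − D·e^(−rT)·N(d₂)
   = 585.6690·0.725996 − 555.1903·0.886342·0.544871 = 157.068362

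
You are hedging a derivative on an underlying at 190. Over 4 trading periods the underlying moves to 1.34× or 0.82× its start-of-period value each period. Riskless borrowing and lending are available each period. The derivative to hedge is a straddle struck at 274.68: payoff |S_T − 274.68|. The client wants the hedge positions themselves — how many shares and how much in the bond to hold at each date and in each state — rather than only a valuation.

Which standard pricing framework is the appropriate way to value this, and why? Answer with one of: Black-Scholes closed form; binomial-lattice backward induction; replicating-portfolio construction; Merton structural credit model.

framework: replicating-portfolio construction

Key observation: the mandate to exhibit the hedge at every date and state singles out the replicating-portfolio construction on the 4-period tree with factors 1.34 and 0.82 from 190.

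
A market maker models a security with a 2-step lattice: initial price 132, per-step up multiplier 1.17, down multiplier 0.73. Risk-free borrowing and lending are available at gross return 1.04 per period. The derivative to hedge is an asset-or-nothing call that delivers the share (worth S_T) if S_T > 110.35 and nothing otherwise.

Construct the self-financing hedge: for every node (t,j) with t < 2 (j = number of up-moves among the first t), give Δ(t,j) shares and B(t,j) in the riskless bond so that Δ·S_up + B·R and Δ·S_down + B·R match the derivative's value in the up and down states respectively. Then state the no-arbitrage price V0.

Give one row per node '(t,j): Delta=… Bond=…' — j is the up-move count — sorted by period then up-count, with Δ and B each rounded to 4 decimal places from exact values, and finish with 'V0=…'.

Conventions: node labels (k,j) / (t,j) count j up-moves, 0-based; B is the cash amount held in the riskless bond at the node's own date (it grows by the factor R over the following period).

Under the risk-neutral measure, an up-move has probability p* = (R−d)/(u−d) = 0.7045 and values discount at R = 1.04.
Expiry values: V(2,0)=0.0000, V(2,1)=112.7412, V(2,2)=180.6948
Node (1,0) S=96.3600: V=(p*·112.7412+(1−p*)·0.0000)/1.04=76.3762; Δ=(112.7412−0.0000)/(112.7412−70.3428)=2.6591; B=V−Δ·S=-179.8538
Node (1,1) S=154.4400: V=(p*·180.6948+(1−p*)·112.7412)/1.04=154.4400; Δ=(180.6948−112.7412)/(180.6948−112.7412)=1.0000; B=V−Δ·S=0.0000
Node (0,0) S=132.0000: V=(p*·154.4400+(1−p*)·76.3762)/1.04=126.3228; Δ=(154.4400−76.3762)/(154.4400−96.3600)=1.3441; B=V−Δ·S=-51.0948
Sanity check at the root: Δ(0,0)·S0 + B(0,0) reproduces V0 = 126.3228.

(0,0): Delta=1.3441 Bond=-51.0948
(1,0): Delta=2.6591 Bond=-179.8538
(1,1): Delta=1.0000 Bond=0.0000
V0=126.3228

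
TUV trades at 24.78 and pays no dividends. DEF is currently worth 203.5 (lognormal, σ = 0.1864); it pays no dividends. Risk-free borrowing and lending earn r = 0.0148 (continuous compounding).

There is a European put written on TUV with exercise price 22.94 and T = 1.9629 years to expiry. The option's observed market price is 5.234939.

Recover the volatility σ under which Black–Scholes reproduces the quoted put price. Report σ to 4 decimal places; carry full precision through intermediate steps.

sigma = 0.4974

At σ = 0.4974 the Black–Scholes value reproduces the quote:
σ√T = 0.4974·√1.9629 = 0.696875
d₁ = (ln(S/K) + (r+σ²/2)T) / (σ√T) = (ln(24.78/22.94) + (0.0148+0.4974²/2)·1.9629) / 0.696875 = (0.077155 + 0.271868) / 0.696875 = 0.500840
d₂ = d₁ − σ√T = 0.500840 − 0.696875 = -0.196035
e^{−rT} = 0.971367
N(−d₁) = 0.308242,  N(−d₂) = 0.577708
V = K·e^{−rT}·N(−d₂) − S·N(−d₁) = 12.873170 − 7.638231 = 5.234939 (matching the quote); vega is positive throughout, so no other σ reproduces this price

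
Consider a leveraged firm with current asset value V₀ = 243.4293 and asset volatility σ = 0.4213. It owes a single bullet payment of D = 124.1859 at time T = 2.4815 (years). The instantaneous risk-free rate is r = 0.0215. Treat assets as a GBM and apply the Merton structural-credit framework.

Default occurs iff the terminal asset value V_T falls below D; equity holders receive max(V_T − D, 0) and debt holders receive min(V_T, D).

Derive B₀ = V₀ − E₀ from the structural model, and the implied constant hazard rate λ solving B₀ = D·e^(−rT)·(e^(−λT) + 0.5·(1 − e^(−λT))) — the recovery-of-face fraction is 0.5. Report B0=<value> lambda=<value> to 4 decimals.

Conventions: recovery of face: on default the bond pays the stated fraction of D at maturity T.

With assets at 243.4293 and a single debt payment of 124.1859 at 2.4815 years:
d₁ = [ln(V₀/D) + (r + σ²/2)T] / (σ√T)
   = [ln(243.4293/124.1859) + (0.0215 + 0.5·0.4213²)·2.4815] / (0.4213·√2.4815)
   = [0.673047 + 0.273578] / 0.663665 = 1.426360
d₂ = d₁ − σ√T = 1.426360 − 0.663665 = 0.762695
N(d₁) = 0.923118,  N(d₂) = 0.777177,  e^(−rT) = 0.948046
E₀ = V₀·N(d₁) − D·e^(−rT)·N(d₂)
   = 243.4293·0.923118 − 124.1859·0.948046·0.777177 = 133.213741
B₀ = V₀ − E₀ = 243.4293 − 133.213741 = 110.215559
e^(−λT) = (B₀·e^(rT)/D − 0.5)/(1 − 0.5) = (110.2156·1.054801/124.1859 − 0.5)/0.5 = 0.87228244
λ = −ln(0.87228244)/2.4815 = 0.055064

B0=110.2156 lambda=0.0551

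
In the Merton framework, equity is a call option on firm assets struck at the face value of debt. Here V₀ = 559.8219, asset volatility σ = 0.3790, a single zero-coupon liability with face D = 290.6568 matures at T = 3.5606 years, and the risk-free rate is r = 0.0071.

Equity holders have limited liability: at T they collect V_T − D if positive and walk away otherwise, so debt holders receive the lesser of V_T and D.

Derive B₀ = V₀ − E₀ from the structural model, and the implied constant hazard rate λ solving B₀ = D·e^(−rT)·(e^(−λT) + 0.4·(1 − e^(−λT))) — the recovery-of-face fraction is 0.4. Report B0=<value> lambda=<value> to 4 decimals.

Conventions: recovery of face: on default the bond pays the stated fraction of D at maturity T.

With assets at 559.8219 and a single debt payment of 290.6568 at 3.5606 years:
d₁ = [ln(V₀/D) + (r + σ²/2)T] / (σ√T)
   = [ln(559.8219/290.6568) + (0.0071 + 0.5·0.3790²)·3.5606] / (0.3790·√3.5606)
   = [0.655476 + 0.281004] / 0.715156 = 1.309476
d₂ = d₁ − σ√T = 1.309476 − 0.715156 = 0.594320
N(d₁) = 0.904813,  N(d₂) = 0.723851,  e^(−rT) = 0.975037
E₀ = V₀·N(d₁) − D·e^(−rT)·N(d₂)
   = 559.8219·0.904813 − 290.6568·0.975037·0.723851 = 301.394272
B₀ = V₀ − E₀ = 559.8219 − 301.394272 = 258.427628
e^(−λT) = (B₀·e^(rT)/D − 0.4)/(1 − 0.4) = (258.4276·1.025603/290.6568 − 0.4)/0.6 = 0.85313261
λ = −ln(0.85313261)/3.5606 = 0.044611

B0=258.4276 lambda=0.0446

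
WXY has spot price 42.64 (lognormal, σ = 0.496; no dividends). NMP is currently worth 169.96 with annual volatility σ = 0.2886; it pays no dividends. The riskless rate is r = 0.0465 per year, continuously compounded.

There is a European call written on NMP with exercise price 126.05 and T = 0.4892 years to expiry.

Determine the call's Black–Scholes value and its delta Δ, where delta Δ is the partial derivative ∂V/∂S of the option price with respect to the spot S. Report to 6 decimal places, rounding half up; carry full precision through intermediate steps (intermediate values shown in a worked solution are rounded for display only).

price = 47.431994
Δ = 0.954897

σ√T = 0.2886·√0.4892 = 0.201855
d₁ = (ln(S/K) + (r+σ²/2)T) / (σ√T) = (ln(169.96/126.05) + (0.0465+0.2886²/2)·0.4892) / 0.201855 = (0.298884 + 0.043121) / 0.201855 = 1.694310
d₂ = d₁ − σ√T = 1.694310 − 0.201855 = 1.492455
e^{−rT} = 0.977509
N(d₁) = 0.954897,  N(d₂) = 0.932210
Call price V = S·N(d₁) − K·e^{−rT}·N(d₂) = 162.294262 − 114.862268 = 47.431994
Δ = N(d₁) = 0.954897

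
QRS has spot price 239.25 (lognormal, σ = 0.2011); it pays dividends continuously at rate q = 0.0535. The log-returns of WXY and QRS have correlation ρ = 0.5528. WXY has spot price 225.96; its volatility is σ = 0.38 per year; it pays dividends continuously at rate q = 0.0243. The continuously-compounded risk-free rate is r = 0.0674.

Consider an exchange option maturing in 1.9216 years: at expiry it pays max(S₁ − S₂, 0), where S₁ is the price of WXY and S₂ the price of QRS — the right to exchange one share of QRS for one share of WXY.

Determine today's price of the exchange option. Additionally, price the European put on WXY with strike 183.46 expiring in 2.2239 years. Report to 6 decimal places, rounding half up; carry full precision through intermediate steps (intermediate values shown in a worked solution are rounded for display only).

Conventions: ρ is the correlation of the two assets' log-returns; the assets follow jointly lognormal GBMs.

exchange price = 37.385829
price(WXY put K=183.46) = 19.048832

σ_eff = √(σ₁² + σ₂² − 2ρσ₁σ₂) = √(0.38² + 0.2011² − 2·0.5528·0.38·0.2011) = 0.316786
d₁ = (ln(S₁/S₂) + (q₂ − q₁ + σ_eff²/2)T) / (σ_eff√T) = (ln(225.96/239.25) + (0.0535 − 0.0243 + 0.050177)·1.9216) / 0.439135 = 0.217198
d₂ = d₁ − σ_eff√T = 0.217198 − 0.439135 = -0.221936
N(d₁) = 0.585973,  N(d₂) = 0.412182
V = S₁·e^{−q₁T}·N(d₁) − S₂·e^{−q₂T}·N(d₂) = 126.365905 − 88.980076 = 37.385829
[vanilla: WXY put K=183.46]
σ√T = 0.38·√2.2239 = 0.566684
d₁ = (ln(S/K) + (r−q+σ²/2)T) / (σ√T) = (ln(225.96/183.46) + (0.0674−0.0243+0.38²/2)·2.2239) / 0.566684 = (0.208361 + 0.256416) / 0.566684 = 0.820169
d₂ = d₁ − σ√T = 0.820169 − 0.566684 = 0.253485
e^{−rT} = 0.860802
e^{−qT} = 0.947393
N(−d₁) = 0.206060,  N(−d₂) = 0.399947
price = K·e^{−rT}·N(−d₂) − S·e^{−qT}·N(−d₁) = 63.160690 − 44.111858 = 19.048832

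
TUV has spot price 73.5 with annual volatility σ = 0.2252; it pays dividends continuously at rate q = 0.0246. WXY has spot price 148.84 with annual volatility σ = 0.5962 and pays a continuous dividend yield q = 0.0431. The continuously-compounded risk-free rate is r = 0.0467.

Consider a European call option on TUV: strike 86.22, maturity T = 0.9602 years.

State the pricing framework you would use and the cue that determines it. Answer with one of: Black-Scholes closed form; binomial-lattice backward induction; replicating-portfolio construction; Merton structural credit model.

Key observation: the strike-86.22 call on TUV is European-exercise on a continuously-modelled lognormal underlying, so its value is a single closed-form evaluation.

framework: Black-Scholes closed form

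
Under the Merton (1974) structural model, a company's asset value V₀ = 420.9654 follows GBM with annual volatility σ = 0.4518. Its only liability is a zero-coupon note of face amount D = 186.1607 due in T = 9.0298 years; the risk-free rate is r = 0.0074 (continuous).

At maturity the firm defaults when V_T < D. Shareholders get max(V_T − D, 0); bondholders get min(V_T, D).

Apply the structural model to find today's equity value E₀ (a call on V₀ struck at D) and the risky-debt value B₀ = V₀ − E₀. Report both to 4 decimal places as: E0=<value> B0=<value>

Equity is a call on the firm's assets struck at D = 186.1607:
d₁ = [ln(V₀/D) + (r + σ²/2)T] / (σ√T)
   = [ln(420.9654/186.1607) + (0.0074 + 0.5·0.4518²)·9.0298] / (0.4518·√9.0298)
   = [0.815940 + 0.988417] / 1.357642 = 1.329037
d₂ = d₁ − σ√T = 1.329037 − 1.357642 = -0.028605
N(d₁) = 0.908082,  N(d₂) = 0.488590,  e^(−rT) = 0.935363
E₀ = V₀·N(d₁) − D·e^(−rT)·N(d₂)
   = 420.9654·0.908082 − 186.1607·0.935363·0.488590 = 297.194068
B₀ = V₀ − E₀ = 420.9654 − 297.194068 = 123.771332

E0=297.1941 B0=123.7713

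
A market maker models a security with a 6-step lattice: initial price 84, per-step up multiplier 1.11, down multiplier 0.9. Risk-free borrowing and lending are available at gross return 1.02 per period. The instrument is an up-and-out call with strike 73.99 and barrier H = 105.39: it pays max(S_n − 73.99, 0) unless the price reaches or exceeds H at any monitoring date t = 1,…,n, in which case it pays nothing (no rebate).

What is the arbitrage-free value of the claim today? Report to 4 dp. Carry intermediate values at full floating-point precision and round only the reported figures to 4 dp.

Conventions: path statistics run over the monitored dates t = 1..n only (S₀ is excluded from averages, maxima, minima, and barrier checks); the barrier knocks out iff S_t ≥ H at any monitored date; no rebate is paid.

price = 7.0037

Risk-neutral up-probability p* = (R−d)/(u−d) = (1.02−0.9)/(1.11−0.9) = 0.5714; the claim prices as the p*-weighted sum of path payoffs discounted by R^6.
Enumerate all 2^6 = 64 price paths (U = up ×1.11, D = down ×0.9); each path with k up-moves has probability p*^k·(1−p*)^(6−k).
DDDDDD: M=75.6000, payoff=0.0000, prob=0.006196
UDDDDD: M=93.2400, payoff=0.0000, prob=0.008262
DUDDDD: M=83.9160, payoff=0.0000, prob=0.008262
UUDDDD: M=103.4964, payoff=0.0000, prob=0.011016
DDUDDD: M=75.6000, payoff=0.0000, prob=0.008262
UDUDDD: M=93.2400, payoff=0.0000, prob=0.011016
DUUDDD: M=93.1468, payoff=0.0000, prob=0.011016
UUUDDD: M=114.8810, payoff=0.0000, prob=0.014688
DDDUDD: M=75.6000, payoff=0.0000, prob=0.008262
UDDUDD: M=93.2400, payoff=0.0000, prob=0.011016
DUDUDD: M=83.9160, payoff=0.0000, prob=0.011016
UUDUDD: M=103.4964, payoff=9.7583, prob=0.014688
DDUUDD: M=83.8321, payoff=0.0000, prob=0.011016
UDUUDD: M=103.3929, payoff=9.7583, prob=0.014688
DUUUDD: M=103.3929, payoff=9.7583, prob=0.014688
UUUUDD: M=127.5179, payoff=0.0000, prob=0.019584
DDDDUD: M=75.6000, payoff=0.0000, prob=0.008262
UDDDUD: M=93.2400, payoff=0.0000, prob=0.011016
DUDDUD: M=83.9160, payoff=0.0000, prob=0.011016
UUDDUD: M=103.4964, payoff=9.7583, prob=0.014688
DDUDUD: M=75.6000, payoff=0.0000, prob=0.011016
UDUDUD: M=93.2400, payoff=9.7583, prob=0.014688
DUUDUD: M=93.1468, payoff=9.7583, prob=0.014688
UUUDUD: M=114.8810, payoff=0.0000, prob=0.019584
DDDUUD: M=75.6000, payoff=0.0000, prob=0.011016
UDDUUD: M=93.2400, payoff=9.7583, prob=0.014688
DUDUUD: M=93.0536, payoff=9.7583, prob=0.014688
UUDUUD: M=114.7661, payoff=0.0000, prob=0.019584
DDUUUD: M=93.0536, payoff=9.7583, prob=0.014688
UDUUUD: M=114.7661, payoff=0.0000, prob=0.019584
DUUUUD: M=114.7661, payoff=0.0000, prob=0.019584
UUUUUD: M=141.5449, payoff=0.0000, prob=0.026112
DDDDDU: M=75.6000, payoff=0.0000, prob=0.008262
UDDDDU: M=93.2400, payoff=0.0000, prob=0.011016
DUDDDU: M=83.9160, payoff=0.0000, prob=0.011016
UUDDDU: M=103.4964, payoff=9.7583, prob=0.014688
DDUDDU: M=75.6000, payoff=0.0000, prob=0.011016
UDUDDU: M=93.2400, payoff=9.7583, prob=0.014688
DUUDDU: M=93.1468, payoff=9.7583, prob=0.014688
UUUDDU: M=114.8810, payoff=0.0000, prob=0.019584
DDDUDU: M=75.6000, payoff=0.0000, prob=0.011016
UDDUDU: M=93.2400, payoff=9.7583, prob=0.014688
DUDUDU: M=83.9160, payoff=9.7583, prob=0.014688
UUDUDU: M=103.4964, payoff=29.2995, prob=0.019584
DDUUDU: M=83.8321, payoff=9.7583, prob=0.014688
UDUUDU: M=103.3929, payoff=29.2995, prob=0.019584
DUUUDU: M=103.3929, payoff=29.2995, prob=0.019584
UUUUDU: M=127.5179, payoff=0.0000, prob=0.026112
DDDDUU: M=75.6000, payoff=0.0000, prob=0.011016
UDDDUU: M=93.2400, payoff=9.7583, prob=0.014688
DUDDUU: M=83.9160, payoff=9.7583, prob=0.014688
UUDDUU: M=103.4964, payoff=29.2995, prob=0.019584
DDUDUU: M=83.7483, payoff=9.7583, prob=0.014688
UDUDUU: M=103.2895, payoff=29.2995, prob=0.019584
DUUDUU: M=103.2895, payoff=29.2995, prob=0.019584
UUUDUU: M=127.3904, payoff=0.0000, prob=0.026112
DDDUUU: M=83.7483, payoff=9.7583, prob=0.014688
UDDUUU: M=103.2895, payoff=29.2995, prob=0.019584
DUDUUU: M=103.2895, payoff=29.2995, prob=0.019584
UUDUUU: M=127.3904, payoff=0.0000, prob=0.026112
DDUUUU: M=103.2895, payoff=29.2995, prob=0.019584
UDUUUU: M=127.3904, payoff=0.0000, prob=0.026112
DUUUUU: M=127.3904, payoff=0.0000, prob=0.026112
UUUUUU: M=157.1148, payoff=0.0000, prob=0.034815
Price = Σ prob·payoff / R^6 = 7.887339 / 1.126162 = 7.0037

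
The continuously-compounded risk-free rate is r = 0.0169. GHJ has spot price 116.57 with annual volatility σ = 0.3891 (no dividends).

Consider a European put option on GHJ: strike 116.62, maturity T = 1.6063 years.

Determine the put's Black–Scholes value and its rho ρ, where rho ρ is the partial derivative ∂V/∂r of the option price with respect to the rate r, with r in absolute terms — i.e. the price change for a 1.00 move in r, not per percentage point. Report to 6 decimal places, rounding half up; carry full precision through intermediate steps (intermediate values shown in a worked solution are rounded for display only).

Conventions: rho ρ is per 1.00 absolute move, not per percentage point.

σ√T = 0.3891·√1.6063 = 0.493145
d₁ = (ln(S/K) + (r+σ²/2)T) / (σ√T) = (ln(116.57/116.62) + (0.0169+0.3891²/2)·1.6063) / 0.493145 = (-0.000429 + 0.148742) / 0.493145 = 0.300751
d₂ = d₁ − σ√T = 0.300751 − 0.493145 = -0.192394
e^{−rT} = 0.973219
N(−d₁) = 0.381802,  N(−d₂) = 0.576283
Put price V = K·e^{−rT}·N(−d₂) − S·N(−d₁) = 65.406296 − 44.506702 = 20.899593
ρ = −K·T·e^{−rT}·N(−d₂) = -105.062133

price = 20.899593
ρ = -105.062133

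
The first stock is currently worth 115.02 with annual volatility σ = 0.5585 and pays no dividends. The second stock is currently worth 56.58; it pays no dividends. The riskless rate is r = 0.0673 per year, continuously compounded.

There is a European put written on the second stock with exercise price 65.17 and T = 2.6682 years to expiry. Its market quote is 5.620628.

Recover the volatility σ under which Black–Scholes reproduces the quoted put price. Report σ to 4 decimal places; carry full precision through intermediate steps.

sigma = 0.1839

At σ = 0.1839 the Black–Scholes value reproduces the quote:
σ√T = 0.1839·√2.6682 = 0.300394
d₁ = (ln(S/K) + (r+σ²/2)T) / (σ√T) = (ln(56.58/65.17) + (0.0673+0.1839²/2)·2.6682) / 0.300394 = (-0.141344 + 0.224688) / 0.300394 = 0.277450
d₂ = d₁ − σ√T = 0.277450 − 0.300394 = -0.022943
e^{−rT} = 0.835630
N(−d₁) = 0.390717,  N(−d₂) = 0.509152
V = K·e^{−rT}·N(−d₂) − S·N(−d₁) = 27.727402 − 22.106774 = 5.620628 (matching the quote); vega is positive throughout, so no other σ reproduces this price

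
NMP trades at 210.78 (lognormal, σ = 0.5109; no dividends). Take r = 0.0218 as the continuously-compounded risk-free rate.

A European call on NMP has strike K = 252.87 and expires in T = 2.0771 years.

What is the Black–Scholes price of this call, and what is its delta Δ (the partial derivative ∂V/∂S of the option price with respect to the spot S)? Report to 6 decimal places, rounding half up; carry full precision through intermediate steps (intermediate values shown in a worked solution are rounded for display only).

price = 50.601402
Δ = 0.572364

σ√T = 0.5109·√2.0771 = 0.736317
d₁ = (ln(S/K) + (r+σ²/2)T) / (σ√T) = (ln(210.78/252.87) + (0.0218+0.5109²/2)·2.0771) / 0.736317 = (-0.182061 + 0.316362) / 0.736317 = 0.182396
d₂ = d₁ − σ√T = 0.182396 − 0.736317 = -0.553921
e^{−rT} = 0.955729
N(d₁) = 0.572364,  N(d₂) = 0.289817
Call price V = S·N(d₁) − K·e^{−rT}·N(d₂) = 120.642896 − 70.041494 = 50.601402
Δ = N(d₁) = 0.572364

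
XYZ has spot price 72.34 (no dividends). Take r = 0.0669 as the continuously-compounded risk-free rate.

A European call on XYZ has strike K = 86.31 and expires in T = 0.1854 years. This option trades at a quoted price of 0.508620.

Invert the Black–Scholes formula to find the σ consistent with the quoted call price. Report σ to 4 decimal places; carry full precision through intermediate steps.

At σ = 0.3030 the Black–Scholes value reproduces the quote:
σ√T = 0.303·√0.1854 = 0.130466
d₁ = (ln(S/K) + (r+σ²/2)T) / (σ√T) = (ln(72.34/86.31) + (0.0669+0.303²/2)·0.1854) / 0.130466 = (-0.176568 + 0.020914) / 0.130466 = -1.193064
d₂ = d₁ − σ√T = -1.193064 − 0.130466 = -1.323530
e^{−rT} = 0.987673
N(d₁) = 0.116422,  N(d₂) = 0.092830
V = S·N(d₁) − K·e^{−rT}·N(d₂) = 8.421985 − 7.913365 = 0.508620 (matching the quote); vega is positive throughout, so no other σ reproduces this price

sigma = 0.3030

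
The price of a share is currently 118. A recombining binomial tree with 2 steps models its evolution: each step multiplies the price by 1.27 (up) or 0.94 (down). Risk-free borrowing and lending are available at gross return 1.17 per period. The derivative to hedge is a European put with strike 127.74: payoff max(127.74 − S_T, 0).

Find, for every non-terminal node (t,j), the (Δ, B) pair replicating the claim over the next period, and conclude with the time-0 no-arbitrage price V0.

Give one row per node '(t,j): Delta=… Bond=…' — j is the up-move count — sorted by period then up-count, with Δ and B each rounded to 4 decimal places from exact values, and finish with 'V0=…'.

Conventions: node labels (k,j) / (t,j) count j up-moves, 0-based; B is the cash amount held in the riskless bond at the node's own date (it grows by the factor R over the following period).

Since d<R<u, set p* = (R−d)/(u−d) = 0.6970; price each node as the discounted p*-expectation of its children.
Terminal payoffs: V(2,0)=23.4752, V(2,1)=0.0000, V(2,2)=0.0000
  t=1,j=0: stock 110.9200 → up 140.8684 (V=0.0000), down 104.2648 (V=23.4752). Price 6.0801; hedge Δ=-0.6413, bond B=77.2171.
  t=1,j=1: stock 149.8600 → up 190.3222 (V=0.0000), down 140.8684 (V=0.0000). Price 0.0000; hedge Δ=0.0000, bond B=0.0000.
  t=0,j=0: stock 118.0000 → up 149.8600 (V=0.0000), down 110.9200 (V=6.0801). Price 1.5747; hedge Δ=-0.1561, bond B=19.9992.
Sanity check at the root: Δ(0,0)·S0 + B(0,0) reproduces V0 = 1.5747.

(0,0): Delta=-0.1561 Bond=19.9992
(1,0): Delta=-0.6413 Bond=77.2171
(1,1): Delta=0.0000 Bond=0.0000
V0=1.5747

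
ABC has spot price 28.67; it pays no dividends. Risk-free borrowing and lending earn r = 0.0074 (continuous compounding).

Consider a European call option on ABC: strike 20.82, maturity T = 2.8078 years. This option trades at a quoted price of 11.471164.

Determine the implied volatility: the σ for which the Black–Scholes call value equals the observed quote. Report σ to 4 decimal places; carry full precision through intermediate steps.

sigma = 0.4088

At σ = 0.4088 the Black–Scholes value reproduces the quote:
σ√T = 0.4088·√2.8078 = 0.685005
d₁ = (ln(S/K) + (r+σ²/2)T) / (σ√T) = (ln(28.67/20.82) + (0.0074+0.4088²/2)·2.8078) / 0.685005 = (0.319937 + 0.255394) / 0.685005 = 0.839893
d₂ = d₁ − σ√T = 0.839893 − 0.685005 = 0.154887
e^{−rT} = 0.979437
N(d₁) = 0.799516,  N(d₂) = 0.561545
V = S·N(d₁) − K·e^{−rT}·N(d₂) = 22.922117 − 11.450953 = 11.471164 (the quoted price), and the Black–Scholes price is strictly increasing in σ, so σ is unique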